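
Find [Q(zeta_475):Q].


The degree equals Euler's totient phi(475).
475 = 5^2 * 19
phi(475) = 360

360


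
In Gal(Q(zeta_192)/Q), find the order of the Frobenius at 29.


The Frobenius at p in Gal(Q(zeta_n)/Q) = (Z/nZ)* is the class of p, so its order is ord_192(29), the smallest k >= 1 with 29^k = 1 mod 192.
n = 192 = 2^6 * 3, phi(192) = 64; the order divides phi(n).
Divisors of 64: 1, 2, 4, 8, 16, 32, 64
Repeated squaring mod 192: 29^1 = 29, 29^2 = 73, 29^4 = 145, 29^8 = 97, 29^16 = 1, 29^32 = 1, 29^64 = 1
Test divisors in increasing order:
  k=1: 29^1 = 29 mod 192
  k=2: 29^2 = 73 mod 192
  k=4: 29^4 = 145 mod 192
  k=8: 29^8 = 97 mod 192
  k=16: 29^16 = 1 mod 192  <- first divisor giving 1
Order = 16

16


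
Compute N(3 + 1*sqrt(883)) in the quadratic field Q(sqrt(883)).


N(a + b*sqrt(d)) = a^2 - d*b^2
= (3)^2 - (883)*(1)^2
= 9 - 883
= -874

-874


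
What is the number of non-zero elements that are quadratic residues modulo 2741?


For prime p, the number of non-zero quadratic residues is (p-1)/2.
= (2741-1)/2
= 1370

1370


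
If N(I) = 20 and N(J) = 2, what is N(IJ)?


N(IJ) = N(I) * N(J)
= 20 * 2
= 40

40


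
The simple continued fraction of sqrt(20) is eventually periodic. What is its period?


Run the CF algorithm for sqrt(20).
a_0 = floor(sqrt(20)) = 4; set m_0=0, q_0=1.
Recurrence: m' = q*a - m,  q' = (d - m'^2)/q,  a' = floor((a_0 + m')/q').
  step 1: m=4, q=4, a=2
  step 2: m=4, q=1, a=8
a_2 = 2*a_0 = 8, so the period closes here.
sqrt(20) = [4; 2, 8]
Period length = 2

2


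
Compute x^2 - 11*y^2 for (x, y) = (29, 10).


x^2 - d*y^2
= 29^2 - 11*10^2
= 841 - 1100
= -259

-259


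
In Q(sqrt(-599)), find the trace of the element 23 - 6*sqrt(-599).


Tr(a + b*sqrt(d)) = (a + b*sqrt(d)) + (a - b*sqrt(d)) = 2a
= 2 * (23)
= 46

46


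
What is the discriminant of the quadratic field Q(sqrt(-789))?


For K = Q(sqrt(d)) with d squarefree: disc(K) = d if d = 1 mod 4, and disc(K) = 4d if d = 2 or 3 mod 4.
Here d = -789, and d mod 4 = 3.
d = 3 mod 4, not 1 (O_K = Z[sqrt(d)]), so disc(K) = 4d = 4 * (-789) = -3156

-3156


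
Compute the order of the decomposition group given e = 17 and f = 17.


|D_P| = e * f
= 17 * 17
= 289

289


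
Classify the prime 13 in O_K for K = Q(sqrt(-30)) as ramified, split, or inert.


K = Q(sqrt(-30)). Since d mod 4 = 2, disc(K) = -120.
Check p | disc: -120 mod 13 = 10.
p does not divide disc. Compute Legendre symbol (d/p):
9^((13-1)/2) mod 13 = 1
(d/p) = 1, so p splits: (p) = P*P' with e=1, f=1, g=2.
Therefore p is split.

split


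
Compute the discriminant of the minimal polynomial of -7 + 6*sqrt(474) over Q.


The element -7 + 6*sqrt(474) has minimal polynomial:
x^2 + 14*x - 17015
Discriminant = (14)^2 - 4*(-17015)
= 196 + 68060
= 68256

68256


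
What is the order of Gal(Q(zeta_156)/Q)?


|Gal(Q(zeta_156)/Q)| = phi(156)
= 48

48


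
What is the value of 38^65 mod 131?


p = 131 is prime and the exponent is (p-1)/2 = 65, so by Euler's criterion 38^65 = (38/131) = +1 or -1 mod 131.
Compute by square-and-multiply:
  65 = 64 + 1 (binary 1000001)
  Repeated squaring mod 131: 38^1 = 38, 38^2 = 3, 38^4 = 9, 38^8 = 81, 38^16 = 11, 38^32 = 121, 38^64 = 100
  38^65 = 38^64 * 38^1 = 100 * 38 mod 131
    100 * 38 = 3800 = 1 mod 131
  38^65 = 1 mod 131
Result 1: 38 is a quadratic residue mod 131.
38^65 mod 131 = 1

1


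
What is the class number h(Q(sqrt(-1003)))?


K = Q(sqrt(-1003)). d mod 4 = 1, so D = disc(K) = d = -1003
h(K) equals the number of primitive reduced positive-definite forms (a, b, c) = a*x^2 + b*x*y + c*y^2 with b^2 - 4ac = D,
where reduced means |b| <= a <= c, with b >= 0 whenever |b| = a or a = c, and primitive means gcd(a, b, c) = 1.
Reduced forces 3a^2 <= |D| = 1003, so 1 <= a <= 18; b must have the parity of D, and c = (b^2 - D)/(4a) must be an integer >= a.
Enumerate a = 1..18, b in [-a, a]:
  a=1: (1, 1, 251)  [1]
  a=2..10: none
  a=11: (11, -3, 23), (11, 3, 23)  [2]
  a=12..16: none
  a=17: (17, 17, 19)  [1]
  a=18: none
Total reduced forms: 1 + 2 + 1 = 4
h = 4

4


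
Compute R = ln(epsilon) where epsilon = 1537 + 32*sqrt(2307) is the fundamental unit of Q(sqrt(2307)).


epsilon = 1537 + 32*sqrt(2307)
= 3073.9997
R = ln(3073.9997)
= 8.0307

8.0307


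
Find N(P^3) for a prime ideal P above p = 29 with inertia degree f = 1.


N(P^a) = p^(a*f)
= 29^(3*1)
= 29^3
= 24389

24389


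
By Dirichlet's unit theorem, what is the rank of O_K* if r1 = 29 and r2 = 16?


By Dirichlet's unit theorem:
rank = r1 + r2 - 1
= 29 + 16 - 1
= 44

44


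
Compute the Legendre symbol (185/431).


p = 431 is prime, so compute (185/431) with the reciprocity algorithm (Jacobi-symbol steps: pull out 2s via (2/n), flip via reciprocity, reduce):
  reciprocity: (185/431) -> +(431/185)
  reduce: (61/185)
  reciprocity: (61/185) -> +(185/61)
  reduce: (2/61)
  pull out 2: (2/61) = -1  (since 61 mod 8 = 5)
  (1/61) = 1
Product of signs = -1
(185/431) = -1

-1


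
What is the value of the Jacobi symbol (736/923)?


Compute (736/923) via quadratic reciprocity:
  pull out 2: (2/923) = -1  (since 923 mod 8 = 3)
  pull out 2: (2/923) = -1  (since 923 mod 8 = 3)
  pull out 2: (2/923) = -1  (since 923 mod 8 = 3)
  pull out 2: (2/923) = -1  (since 923 mod 8 = 3)
  pull out 2: (2/923) = -1  (since 923 mod 8 = 3)
  reciprocity: (23/923) -> -(923/23)
  reduce: (3/23)
  reciprocity: (3/23) -> -(23/3)
  reduce: (2/3)
  pull out 2: (2/3) = -1  (since 3 mod 8 = 3)
  (1/3) = 1
Product of signs = 1

1


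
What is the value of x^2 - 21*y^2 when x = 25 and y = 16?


x^2 - d*y^2
= 25^2 - 21*16^2
= 625 - 5376
= -4751

-4751


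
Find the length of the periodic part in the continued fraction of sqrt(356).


Run the CF algorithm for sqrt(356).
a_0 = floor(sqrt(356)) = 18; set m_0=0, q_0=1.
Recurrence: m' = q*a - m,  q' = (d - m'^2)/q,  a' = floor((a_0 + m')/q').
  step 1: m=18, q=32, a=1
  step 2: m=14, q=5, a=6
  step 3: m=16, q=20, a=1
  step 4: m=4, q=17, a=1
  step 5: m=13, q=11, a=2
  step 6: m=9, q=25, a=1
  step 7: m=16, q=4, a=8
  step 8: m=16, q=25, a=1
  step 9: m=9, q=11, a=2
  step 10: m=13, q=17, a=1
  step 11: m=4, q=20, a=1
  step 12: m=16, q=5, a=6
  step 13: m=14, q=32, a=1
  step 14: m=18, q=1, a=36
a_14 = 2*a_0 = 36, so the period closes here.
sqrt(356) = [18; 1, 6, 1, 1, 2, 1, 8, 1, 2, 1, 1, 6, 1, 36]
Period length = 14

14


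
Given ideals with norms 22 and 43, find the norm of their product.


N(IJ) = N(I) * N(J)
= 22 * 43
= 946

946


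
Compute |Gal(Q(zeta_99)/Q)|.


|Gal(Q(zeta_99)/Q)| = phi(99)
= 60

60


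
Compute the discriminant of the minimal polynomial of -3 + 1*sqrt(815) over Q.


The element -3 + 1*sqrt(815) has minimal polynomial:
x^2 + 6*x - 806
Discriminant = (6)^2 - 4*(-806)
= 36 + 3224
= 3260

3260


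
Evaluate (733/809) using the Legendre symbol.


p = 809 is prime, so compute (733/809) with the reciprocity algorithm (Jacobi-symbol steps: pull out 2s via (2/n), flip via reciprocity, reduce):
  reciprocity: (733/809) -> +(809/733)
  reduce: (76/733)
  pull out 2: (2/733) = -1  (since 733 mod 8 = 5)
  pull out 2: (2/733) = -1  (since 733 mod 8 = 5)
  reciprocity: (19/733) -> +(733/19)
  reduce: (11/19)
  reciprocity: (11/19) -> -(19/11)
  reduce: (8/11)
  pull out 2: (2/11) = -1  (since 11 mod 8 = 3)
  pull out 2: (2/11) = -1  (since 11 mod 8 = 3)
  pull out 2: (2/11) = -1  (since 11 mod 8 = 3)
  (1/11) = 1
Product of signs = 1
(733/809) = 1

1


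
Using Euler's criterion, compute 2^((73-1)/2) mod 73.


p = 73 is prime and the exponent is (p-1)/2 = 36, so by Euler's criterion 2^36 = (2/73) = +1 or -1 mod 73.
Compute by square-and-multiply:
  36 = 32 + 4 (binary 100100)
  Repeated squaring mod 73: 2^1 = 2, 2^2 = 4, 2^4 = 16, 2^8 = 37, 2^16 = 55, 2^32 = 32
  2^36 = 2^32 * 2^4 = 32 * 16 mod 73
    32 * 16 = 512 = 1 mod 73
  2^36 = 1 mod 73
Result 1: 2 is a quadratic residue mod 73.
2^36 mod 73 = 1

1


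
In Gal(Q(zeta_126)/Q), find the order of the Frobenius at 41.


The Frobenius at p in Gal(Q(zeta_n)/Q) = (Z/nZ)* is the class of p, so its order is ord_126(41), the smallest k >= 1 with 41^k = 1 mod 126.
n = 126 = 2 * 3^2 * 7, phi(126) = 36; the order divides phi(n).
Divisors of 36: 1, 2, 3, 4, 6, 9, 12, 18, 36
Repeated squaring mod 126: 41^1 = 41, 41^2 = 43, 41^4 = 85, 41^8 = 43, 41^16 = 85, 41^32 = 43
Test divisors in increasing order:
  k=1: 41^1 = 41 mod 126
  k=2: 41^2 = 43 mod 126
  k=3: 41^3 = 43 * 41 = 125 mod 126
  k=4: 41^4 = 85 mod 126
  k=6: 41^6 = 85 * 43 = 1 mod 126  <- first divisor giving 1
Order = 6

6


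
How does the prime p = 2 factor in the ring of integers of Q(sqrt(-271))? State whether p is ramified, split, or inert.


K = Q(sqrt(-271)). Since d mod 4 = 1, disc(K) = -271.
Check p | disc: -271 mod 2 = 1.
p=2 does not divide disc (d is 1 mod 4). 2 splits iff d = 1 mod 8.
d mod 8 = 1, so (d/2) = 1.
(d/p) = 1, so p splits: (p) = P*P' with e=1, f=1, g=2.
Therefore p is split.

split


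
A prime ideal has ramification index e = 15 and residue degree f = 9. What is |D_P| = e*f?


|D_P| = e * f
= 15 * 9
= 135

135


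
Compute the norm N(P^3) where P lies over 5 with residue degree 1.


N(P^a) = p^(a*f)
= 5^(3*1)
= 5^3
= 125

125


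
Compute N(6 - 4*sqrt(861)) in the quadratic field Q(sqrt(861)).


N(a + b*sqrt(d)) = a^2 - d*b^2
= (6)^2 - (861)*(-4)^2
= 36 - 13776
= -13740

-13740


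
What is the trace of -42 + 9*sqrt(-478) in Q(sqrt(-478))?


Tr(a + b*sqrt(d)) = (a + b*sqrt(d)) + (a - b*sqrt(d)) = 2a
= 2 * (-42)
= -84

-84


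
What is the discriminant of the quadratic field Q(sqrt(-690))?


For K = Q(sqrt(d)) with d squarefree: disc(K) = d if d = 1 mod 4, and disc(K) = 4d if d = 2 or 3 mod 4.
Here d = -690, and d mod 4 = 2.
d = 2 mod 4, not 1 (O_K = Z[sqrt(d)]), so disc(K) = 4d = 4 * (-690) = -2760

-2760


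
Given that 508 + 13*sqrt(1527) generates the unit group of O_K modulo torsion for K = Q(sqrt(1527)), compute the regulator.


epsilon = 508 + 13*sqrt(1527)
= 1015.9990
R = ln(1015.9990)
= 6.9236

6.9236


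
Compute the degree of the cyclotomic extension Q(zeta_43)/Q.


The degree equals Euler's totient phi(43).
43 = 43
phi(43) = 42

42


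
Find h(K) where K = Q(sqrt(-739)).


K = Q(sqrt(-739)). d mod 4 = 1, so D = disc(K) = d = -739
h(K) equals the number of primitive reduced positive-definite forms (a, b, c) = a*x^2 + b*x*y + c*y^2 with b^2 - 4ac = D,
where reduced means |b| <= a <= c, with b >= 0 whenever |b| = a or a = c, and primitive means gcd(a, b, c) = 1.
Reduced forces 3a^2 <= |D| = 739, so 1 <= a <= 15; b must have the parity of D, and c = (b^2 - D)/(4a) must be an integer >= a.
Enumerate a = 1..15, b in [-a, a]:
  a=1: (1, 1, 185)  [1]
  a=2..4: none
  a=5: (5, -1, 37), (5, 1, 37)  [2]
  a=6..10: none
  a=11: (11, -3, 17), (11, 3, 17)  [2]
  a=12..15: none
Total reduced forms: 1 + 2 + 2 = 5
h = 5

5


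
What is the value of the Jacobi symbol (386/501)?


Compute (386/501) via quadratic reciprocity:
  pull out 2: (2/501) = -1  (since 501 mod 8 = 5)
  reciprocity: (193/501) -> +(501/193)
  reduce: (115/193)
  reciprocity: (115/193) -> +(193/115)
  reduce: (78/115)
  pull out 2: (2/115) = -1  (since 115 mod 8 = 3)
  reciprocity: (39/115) -> -(115/39)
  reduce: (37/39)
  reciprocity: (37/39) -> +(39/37)
  reduce: (2/37)
  pull out 2: (2/37) = -1  (since 37 mod 8 = 5)
  (1/37) = 1
Product of signs = 1

1


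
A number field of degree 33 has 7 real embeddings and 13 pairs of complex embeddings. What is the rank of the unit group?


By Dirichlet's unit theorem:
rank = r1 + r2 - 1
= 7 + 13 - 1
= 19

19


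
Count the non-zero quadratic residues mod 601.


For prime p, the number of non-zero quadratic residues is (p-1)/2.
= (601-1)/2
= 300

300


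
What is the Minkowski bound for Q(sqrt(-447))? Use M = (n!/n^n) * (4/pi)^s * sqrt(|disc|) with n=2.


d = -447, d mod 4 = 1, so disc(K) = d = -447; |disc(K)| = 447
Imaginary quadratic field, so n = 2, s = r2 = 1, r1 = 0
M = (n!/n^n) * (4/pi)^s * sqrt(|disc(K)|) = (2!/2^2) * (4/pi)^1 * sqrt(447)
= 0.5 * 1.273240 * 21.142375
= 13.4597

13.4597


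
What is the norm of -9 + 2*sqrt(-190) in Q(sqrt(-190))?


N(a + b*sqrt(d)) = a^2 - d*b^2
= (-9)^2 - (-190)*(2)^2
= 81 + 760
= 841

841


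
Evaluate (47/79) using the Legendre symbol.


p = 79 is prime, so compute (47/79) with the reciprocity algorithm (Jacobi-symbol steps: pull out 2s via (2/n), flip via reciprocity, reduce):
  reciprocity: (47/79) -> -(79/47)
  reduce: (32/47)
  pull out 2: (2/47) = +1  (since 47 mod 8 = 7)
  pull out 2: (2/47) = +1  (since 47 mod 8 = 7)
  pull out 2: (2/47) = +1  (since 47 mod 8 = 7)
  pull out 2: (2/47) = +1  (since 47 mod 8 = 7)
  pull out 2: (2/47) = +1  (since 47 mod 8 = 7)
  (1/47) = 1
Product of signs = -1
(47/79) = -1

-1


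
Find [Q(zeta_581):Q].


The degree equals Euler's totient phi(581).
581 = 7 * 83
phi(581) = 492

492


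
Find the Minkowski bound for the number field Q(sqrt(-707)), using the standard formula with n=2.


d = -707, d mod 4 = 1, so disc(K) = d = -707; |disc(K)| = 707
Imaginary quadratic field, so n = 2, s = r2 = 1, r1 = 0
M = (n!/n^n) * (4/pi)^s * sqrt(|disc(K)|) = (2!/2^2) * (4/pi)^1 * sqrt(707)
= 0.5 * 1.273240 * 26.589472
= 16.9274

16.9274


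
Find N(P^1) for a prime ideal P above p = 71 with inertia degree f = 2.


N(P^a) = p^(a*f)
= 71^(1*2)
= 71^2
= 5041

5041


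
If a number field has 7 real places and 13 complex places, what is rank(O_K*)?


By Dirichlet's unit theorem:
rank = r1 + r2 - 1
= 7 + 13 - 1
= 19

19


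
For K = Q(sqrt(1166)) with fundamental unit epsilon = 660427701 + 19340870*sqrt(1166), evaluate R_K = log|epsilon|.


epsilon = 660427701 + 19340870*sqrt(1166)
= 1.3209e+09
R = ln(1.3209e+09)
= 21.0015

21.0015


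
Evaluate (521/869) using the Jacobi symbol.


Compute (521/869) via quadratic reciprocity:
  reciprocity: (521/869) -> +(869/521)
  reduce: (348/521)
  pull out 2: (2/521) = +1  (since 521 mod 8 = 1)
  pull out 2: (2/521) = +1  (since 521 mod 8 = 1)
  reciprocity: (87/521) -> +(521/87)
  reduce: (86/87)
  pull out 2: (2/87) = +1  (since 87 mod 8 = 7)
  reciprocity: (43/87) -> -(87/43)
  reduce: (1/43)
  (1/43) = 1
Product of signs = -1

-1


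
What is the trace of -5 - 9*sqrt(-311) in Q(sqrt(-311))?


Tr(a + b*sqrt(d)) = (a + b*sqrt(d)) + (a - b*sqrt(d)) = 2a
= 2 * (-5)
= -10

-10


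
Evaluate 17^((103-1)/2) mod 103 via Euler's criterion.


p = 103 is prime and the exponent is (p-1)/2 = 51, so by Euler's criterion 17^51 = (17/103) = +1 or -1 mod 103.
Compute by square-and-multiply:
  51 = 32 + 16 + 2 + 1 (binary 110011)
  Repeated squaring mod 103: 17^1 = 17, 17^2 = 83, 17^4 = 91, 17^8 = 41, 17^16 = 33, 17^32 = 59
  17^51 = 17^32 * 17^16 * 17^2 * 17^1 = 59 * 33 * 83 * 17 mod 103
    59 * 33 = 1947 = 93 mod 103
    93 * 83 = 7719 = 97 mod 103
    97 * 17 = 1649 = 1 mod 103
  17^51 = 1 mod 103
Result 1: 17 is a quadratic residue mod 103.
17^51 mod 103 = 1

1


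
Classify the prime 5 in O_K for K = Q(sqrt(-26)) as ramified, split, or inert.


K = Q(sqrt(-26)). Since d mod 4 = 2, disc(K) = -104.
Check p | disc: -104 mod 5 = 1.
p does not divide disc. Compute Legendre symbol (d/p):
4^((5-1)/2) mod 5 = 1
(d/p) = 1, so p splits: (p) = P*P' with e=1, f=1, g=2.
Therefore p is split.

split


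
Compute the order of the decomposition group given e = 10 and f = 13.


|D_P| = e * f
= 10 * 13
= 130

130


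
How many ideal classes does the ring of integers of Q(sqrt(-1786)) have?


K = Q(sqrt(-1786)). d mod 4 = 2, so D = disc(K) = 4d = -7144
h(K) equals the number of primitive reduced positive-definite forms (a, b, c) = a*x^2 + b*x*y + c*y^2 with b^2 - 4ac = D,
where reduced means |b| <= a <= c, with b >= 0 whenever |b| = a or a = c, and primitive means gcd(a, b, c) = 1.
Reduced forces 3a^2 <= |D| = 7144, so 1 <= a <= 48; b must have the parity of D, and c = (b^2 - D)/(4a) must be an integer >= a.
Enumerate a = 1..48, b in [-a, a]:
  a=1: (1, 0, 1786)  [1]
  a=2: (2, 0, 893)  [1]
  a=3..4: none
  a=5: (5, -4, 358), (5, 4, 358)  [2]
  a=6..9: none
  a=10: (10, -4, 179), (10, 4, 179)  [2]
  a=11..16: none
  a=17: (17, -8, 106), (17, 8, 106)  [2]
  a=18: none
  a=19: (19, 0, 94)  [1]
  a=20..22: none
  a=23: (23, -20, 82), (23, 20, 82)  [2]
  a=24: none
  a=25: (25, -16, 74), (25, 16, 74)  [2]
  a=26..33: none
  a=34: (34, -8, 53), (34, 8, 53)  [2]
  a=35..36: none
  a=37: (37, -16, 50), (37, 16, 50)  [2]
  a=38: (38, 0, 47)  [1]
  a=39..40: none
  a=41: (41, -20, 46), (41, 20, 46)  [2]
  a=42..48: none
Total reduced forms: 1 + 1 + 2 + 2 + 2 + 1 + 2 + 2 + 2 + 2 + 1 + 2 = 20
h = 20

20


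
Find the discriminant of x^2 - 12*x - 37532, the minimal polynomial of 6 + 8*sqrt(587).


The element 6 + 8*sqrt(587) has minimal polynomial:
x^2 - 12*x - 37532
Discriminant = (-12)^2 - 4*(-37532)
= 144 + 150128
= 150272

150272


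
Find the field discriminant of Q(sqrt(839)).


For K = Q(sqrt(d)) with d squarefree: disc(K) = d if d = 1 mod 4, and disc(K) = 4d if d = 2 or 3 mod 4.
Here d = 839, and d mod 4 = 3.
d = 3 mod 4, not 1 (O_K = Z[sqrt(d)]), so disc(K) = 4d = 4 * (839) = 3356

3356


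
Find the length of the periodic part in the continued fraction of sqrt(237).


Run the CF algorithm for sqrt(237).
a_0 = floor(sqrt(237)) = 15; set m_0=0, q_0=1.
Recurrence: m' = q*a - m,  q' = (d - m'^2)/q,  a' = floor((a_0 + m')/q').
  step 1: m=15, q=12, a=2
  step 2: m=9, q=13, a=1
  step 3: m=4, q=17, a=1
  step 4: m=13, q=4, a=7
  step 5: m=15, q=3, a=10
  step 6: m=15, q=4, a=7
  step 7: m=13, q=17, a=1
  step 8: m=4, q=13, a=1
  step 9: m=9, q=12, a=2
  step 10: m=15, q=1, a=30
a_10 = 2*a_0 = 30, so the period closes here.
sqrt(237) = [15; 2, 1, 1, 7, 10, 7, 1, 1, 2, 30]
Period length = 10

10


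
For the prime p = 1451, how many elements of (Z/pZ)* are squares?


For prime p, the number of non-zero quadratic residues is (p-1)/2.
= (1451-1)/2
= 725

725


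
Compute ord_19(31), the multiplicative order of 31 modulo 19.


We want ord_19(31), the smallest k >= 1 with 31^k = 1 mod 19.
n = 19 = 19, phi(19) = 18; the order divides phi(n).
Divisors of 18: 1, 2, 3, 6, 9, 18
Repeated squaring mod 19: 31^1 = 12, 31^2 = 11, 31^4 = 7, 31^8 = 11, 31^16 = 7
Test divisors in increasing order:
  k=1: 31^1 = 12 mod 19
  k=2: 31^2 = 11 mod 19
  k=3: 31^3 = 11 * 12 = 18 mod 19
  k=6: 31^6 = 7 * 11 = 1 mod 19  <- first divisor giving 1
Order = 6

6


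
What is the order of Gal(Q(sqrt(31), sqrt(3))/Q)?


The 2 square roots of distinct primes are multiplicatively independent over Q,
so [K:Q] = 2^2 and Gal(K/Q) is isomorphic to (Z/2Z)^2.
|Gal| = 2^2 = 4

4


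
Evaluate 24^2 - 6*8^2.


x^2 - d*y^2
= 24^2 - 6*8^2
= 576 - 384
= 192

192


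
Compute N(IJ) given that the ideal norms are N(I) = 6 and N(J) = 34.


N(IJ) = N(I) * N(J)
= 6 * 34
= 204

204


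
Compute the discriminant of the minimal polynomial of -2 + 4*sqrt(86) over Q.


The element -2 + 4*sqrt(86) has minimal polynomial:
x^2 + 4*x - 1372
Discriminant = (4)^2 - 4*(-1372)
= 16 + 5488
= 5504

5504


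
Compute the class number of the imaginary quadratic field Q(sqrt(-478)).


K = Q(sqrt(-478)). d mod 4 = 2, so D = disc(K) = 4d = -1912
h(K) equals the number of primitive reduced positive-definite forms (a, b, c) = a*x^2 + b*x*y + c*y^2 with b^2 - 4ac = D,
where reduced means |b| <= a <= c, with b >= 0 whenever |b| = a or a = c, and primitive means gcd(a, b, c) = 1.
Reduced forces 3a^2 <= |D| = 1912, so 1 <= a <= 25; b must have the parity of D, and c = (b^2 - D)/(4a) must be an integer >= a.
Enumerate a = 1..25, b in [-a, a]:
  a=1: (1, 0, 478)  [1]
  a=2: (2, 0, 239)  [1]
  a=3..12: none
  a=13: (13, -8, 38), (13, 8, 38)  [2]
  a=14..16: none
  a=17: (17, -14, 31), (17, 14, 31)  [2]
  a=18: none
  a=19: (19, -8, 26), (19, 8, 26)  [2]
  a=20..25: none
Total reduced forms: 1 + 1 + 2 + 2 + 2 = 8
h = 8

8


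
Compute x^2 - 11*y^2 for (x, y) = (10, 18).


x^2 - d*y^2
= 10^2 - 11*18^2
= 100 - 3564
= -3464

-3464


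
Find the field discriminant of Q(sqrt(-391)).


For K = Q(sqrt(d)) with d squarefree: disc(K) = d if d = 1 mod 4, and disc(K) = 4d if d = 2 or 3 mod 4.
Here d = -391, and d mod 4 = 1.
d = 1 mod 4 (O_K = Z[(1+sqrt(d))/2]), so disc(K) = d = -391

-391


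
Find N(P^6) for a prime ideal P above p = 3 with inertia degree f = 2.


N(P^a) = p^(a*f)
= 3^(6*2)
= 3^12
= 531441

531441


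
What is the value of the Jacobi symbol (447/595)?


Compute (447/595) via quadratic reciprocity:
  reciprocity: (447/595) -> -(595/447)
  reduce: (148/447)
  pull out 2: (2/447) = +1  (since 447 mod 8 = 7)
  pull out 2: (2/447) = +1  (since 447 mod 8 = 7)
  reciprocity: (37/447) -> +(447/37)
  reduce: (3/37)
  reciprocity: (3/37) -> +(37/3)
  reduce: (1/3)
  (1/3) = 1
Product of signs = -1

-1


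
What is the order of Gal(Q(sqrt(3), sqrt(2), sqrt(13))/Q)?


The 3 square roots of distinct primes are multiplicatively independent over Q,
so [K:Q] = 2^3 and Gal(K/Q) is isomorphic to (Z/2Z)^3.
|Gal| = 2^3 = 8

8


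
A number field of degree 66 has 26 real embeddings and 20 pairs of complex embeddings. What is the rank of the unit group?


By Dirichlet's unit theorem:
rank = r1 + r2 - 1
= 26 + 20 - 1
= 45

45


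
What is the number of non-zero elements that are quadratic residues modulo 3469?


For prime p, the number of non-zero quadratic residues is (p-1)/2.
= (3469-1)/2
= 1734

1734


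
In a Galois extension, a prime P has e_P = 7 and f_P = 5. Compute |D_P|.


|D_P| = e * f
= 7 * 5
= 35

35


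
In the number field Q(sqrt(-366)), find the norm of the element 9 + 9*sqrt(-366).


N(a + b*sqrt(d)) = a^2 - d*b^2
= (9)^2 - (-366)*(9)^2
= 81 + 29646
= 29727

29727


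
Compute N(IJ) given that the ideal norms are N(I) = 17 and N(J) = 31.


N(IJ) = N(I) * N(J)
= 17 * 31
= 527

527


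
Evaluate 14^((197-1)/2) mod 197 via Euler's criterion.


p = 197 is prime and the exponent is (p-1)/2 = 98, so by Euler's criterion 14^98 = (14/197) = +1 or -1 mod 197.
Compute by square-and-multiply:
  98 = 64 + 32 + 2 (binary 1100010)
  Repeated squaring mod 197: 14^1 = 14, 14^2 = 196, 14^4 = 1, 14^8 = 1, 14^16 = 1, 14^32 = 1, 14^64 = 1
  14^98 = 14^64 * 14^32 * 14^2 = 1 * 1 * 196 mod 197
    1 * 1 = 1 = 1 mod 197
    1 * 196 = 196 = 196 mod 197
  14^98 = 196 mod 197
Result 196 = p - 1 = -1 mod 197: 14 is a quadratic non-residue mod 197. As a residue in [0, p-1] the value is 196.
14^98 mod 197 = 196

196


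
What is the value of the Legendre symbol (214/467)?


p = 467 is prime, so compute (214/467) with the reciprocity algorithm (Jacobi-symbol steps: pull out 2s via (2/n), flip via reciprocity, reduce):
  pull out 2: (2/467) = -1  (since 467 mod 8 = 3)
  reciprocity: (107/467) -> -(467/107)
  reduce: (39/107)
  reciprocity: (39/107) -> -(107/39)
  reduce: (29/39)
  reciprocity: (29/39) -> +(39/29)
  reduce: (10/29)
  pull out 2: (2/29) = -1  (since 29 mod 8 = 5)
  reciprocity: (5/29) -> +(29/5)
  reduce: (4/5)
  pull out 2: (2/5) = -1  (since 5 mod 8 = 5)
  pull out 2: (2/5) = -1  (since 5 mod 8 = 5)
  (1/5) = 1
Product of signs = 1
(214/467) = 1

1


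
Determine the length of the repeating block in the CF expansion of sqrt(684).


Run the CF algorithm for sqrt(684).
a_0 = floor(sqrt(684)) = 26; set m_0=0, q_0=1.
Recurrence: m' = q*a - m,  q' = (d - m'^2)/q,  a' = floor((a_0 + m')/q').
  step 1: m=26, q=8, a=6
  step 2: m=22, q=25, a=1
  step 3: m=3, q=27, a=1
  step 4: m=24, q=4, a=12
  step 5: m=24, q=27, a=1
  step 6: m=3, q=25, a=1
  step 7: m=22, q=8, a=6
  step 8: m=26, q=1, a=52
a_8 = 2*a_0 = 52, so the period closes here.
sqrt(684) = [26; 6, 1, 1, 12, 1, 1, 6, 52]
Period length = 8

8


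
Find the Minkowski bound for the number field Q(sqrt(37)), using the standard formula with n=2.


d = 37, d mod 4 = 1, so disc(K) = d = 37; |disc(K)| = 37
Real quadratic field, so n = 2, s = r2 = 0, r1 = 2
M = (n!/n^n) * (4/pi)^s * sqrt(|disc(K)|) = (2!/2^2) * (4/pi)^0 * sqrt(37)
= 0.5 * 1.000000 * 6.082763
= 3.0414

3.0414


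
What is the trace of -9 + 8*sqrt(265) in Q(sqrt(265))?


Tr(a + b*sqrt(d)) = (a + b*sqrt(d)) + (a - b*sqrt(d)) = 2a
= 2 * (-9)
= -18

-18


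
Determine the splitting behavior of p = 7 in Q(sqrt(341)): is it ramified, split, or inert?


K = Q(sqrt(341)). Since d mod 4 = 1, disc(K) = 341.
Check p | disc: 341 mod 7 = 5.
p does not divide disc. Compute Legendre symbol (d/p):
5^((7-1)/2) mod 7 = -1
(d/p) = -1, so p is inert: (p) stays prime with e=1, f=2, g=1.
Therefore p is inert.

inert


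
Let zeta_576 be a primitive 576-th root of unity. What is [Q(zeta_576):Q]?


The degree equals Euler's totient phi(576).
576 = 2^6 * 3^2
phi(576) = 192

192


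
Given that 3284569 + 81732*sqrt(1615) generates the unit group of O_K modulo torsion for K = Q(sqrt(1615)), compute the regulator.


epsilon = 3284569 + 81732*sqrt(1615)
= 6.5691e+06
R = ln(6.5691e+06)
= 15.6979

15.6979


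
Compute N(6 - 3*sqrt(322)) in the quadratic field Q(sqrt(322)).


N(a + b*sqrt(d)) = a^2 - d*b^2
= (6)^2 - (322)*(-3)^2
= 36 - 2898
= -2862

-2862


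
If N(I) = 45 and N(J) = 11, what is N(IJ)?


N(IJ) = N(I) * N(J)
= 45 * 11
= 495

495


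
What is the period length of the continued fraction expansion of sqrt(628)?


Run the CF algorithm for sqrt(628).
a_0 = floor(sqrt(628)) = 25; set m_0=0, q_0=1.
Recurrence: m' = q*a - m,  q' = (d - m'^2)/q,  a' = floor((a_0 + m')/q').
  step 1: m=25, q=3, a=16
  step 2: m=23, q=33, a=1
  step 3: m=10, q=16, a=2
  step 4: m=22, q=9, a=5
  step 5: m=23, q=11, a=4
  step 6: m=21, q=17, a=2
  step 7: m=13, q=27, a=1
  step 8: m=14, q=16, a=2
  step 9: m=18, q=19, a=2
  step 10: m=20, q=12, a=3
  step 11: m=16, q=31, a=1
  step 12: m=15, q=13, a=3
  step 13: m=24, q=4, a=12
  step 14: m=24, q=13, a=3
  step 15: m=15, q=31, a=1
  step 16: m=16, q=12, a=3
  step 17: m=20, q=19, a=2
  step 18: m=18, q=16, a=2
  step 19: m=14, q=27, a=1
  step 20: m=13, q=17, a=2
  step 21: m=21, q=11, a=4
  step 22: m=23, q=9, a=5
  step 23: m=22, q=16, a=2
  step 24: m=10, q=33, a=1
  step 25: m=23, q=3, a=16
  step 26: m=25, q=1, a=50
a_26 = 2*a_0 = 50, so the period closes here.
sqrt(628) = [25; 16, 1, 2, 5, 4, 2, 1, 2, 2, 3, 1, 3, 12, 3, 1, 3, 2, 2, 1, 2, 4, 5, 2, 1, 16, 50]
Period length = 26

26


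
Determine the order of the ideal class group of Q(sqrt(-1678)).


K = Q(sqrt(-1678)). d mod 4 = 2, so D = disc(K) = 4d = -6712
h(K) equals the number of primitive reduced positive-definite forms (a, b, c) = a*x^2 + b*x*y + c*y^2 with b^2 - 4ac = D,
where reduced means |b| <= a <= c, with b >= 0 whenever |b| = a or a = c, and primitive means gcd(a, b, c) = 1.
Reduced forces 3a^2 <= |D| = 6712, so 1 <= a <= 47; b must have the parity of D, and c = (b^2 - D)/(4a) must be an integer >= a.
Enumerate a = 1..47, b in [-a, a]:
  a=1: (1, 0, 1678)  [1]
  a=2: (2, 0, 839)  [1]
  a=3..6: none
  a=7: (7, -6, 241), (7, 6, 241)  [2]
  a=8..10: none
  a=11: (11, -8, 154), (11, 8, 154)  [2]
  a=12: none
  a=13: (13, -10, 131), (13, 10, 131)  [2]
  a=14: (14, -8, 121), (14, 8, 121)  [2]
  a=15..21: none
  a=22: (22, -8, 77), (22, 8, 77)  [2]
  a=23: (23, -2, 73), (23, 2, 73)  [2]
  a=24..25: none
  a=26: (26, -16, 67), (26, 16, 67)  [2]
  a=27..28: none
  a=29: (29, -4, 58), (29, 4, 58)  [2]
  a=30..45: none
  a=46: (46, -44, 47), (46, 44, 47)  [2]
  a=47: none
Total reduced forms: 1 + 1 + 2 + 2 + 2 + 2 + 2 + 2 + 2 + 2 + 2 = 20
h = 20

20


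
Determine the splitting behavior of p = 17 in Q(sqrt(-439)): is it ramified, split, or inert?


K = Q(sqrt(-439)). Since d mod 4 = 1, disc(K) = -439.
Check p | disc: -439 mod 17 = 3.
p does not divide disc. Compute Legendre symbol (d/p):
3^((17-1)/2) mod 17 = -1
(d/p) = -1, so p is inert: (p) stays prime with e=1, f=2, g=1.
Therefore p is inert.

inert


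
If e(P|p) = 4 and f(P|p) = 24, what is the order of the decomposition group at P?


|D_P| = e * f
= 4 * 24
= 96

96


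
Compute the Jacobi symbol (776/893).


Compute (776/893) via quadratic reciprocity:
  pull out 2: (2/893) = -1  (since 893 mod 8 = 5)
  pull out 2: (2/893) = -1  (since 893 mod 8 = 5)
  pull out 2: (2/893) = -1  (since 893 mod 8 = 5)
  reciprocity: (97/893) -> +(893/97)
  reduce: (20/97)
  pull out 2: (2/97) = +1  (since 97 mod 8 = 1)
  pull out 2: (2/97) = +1  (since 97 mod 8 = 1)
  reciprocity: (5/97) -> +(97/5)
  reduce: (2/5)
  pull out 2: (2/5) = -1  (since 5 mod 8 = 5)
  (1/5) = 1
Product of signs = 1

1


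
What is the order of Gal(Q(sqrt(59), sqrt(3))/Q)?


The 2 square roots of distinct primes are multiplicatively independent over Q,
so [K:Q] = 2^2 and Gal(K/Q) is isomorphic to (Z/2Z)^2.
|Gal| = 2^2 = 4

4


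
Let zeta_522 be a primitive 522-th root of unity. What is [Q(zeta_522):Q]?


The degree equals Euler's totient phi(522).
522 = 2 * 3^2 * 29
phi(522) = 168

168


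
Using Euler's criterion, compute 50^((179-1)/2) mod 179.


p = 179 is prime and the exponent is (p-1)/2 = 89, so by Euler's criterion 50^89 = (50/179) = +1 or -1 mod 179.
Compute by square-and-multiply:
  89 = 64 + 16 + 8 + 1 (binary 1011001)
  Repeated squaring mod 179: 50^1 = 50, 50^2 = 173, 50^4 = 36, 50^8 = 43, 50^16 = 59, 50^32 = 80, 50^64 = 135
  50^89 = 50^64 * 50^16 * 50^8 * 50^1 = 135 * 59 * 43 * 50 mod 179
    135 * 59 = 7965 = 89 mod 179
    89 * 43 = 3827 = 68 mod 179
    68 * 50 = 3400 = 178 mod 179
  50^89 = 178 mod 179
Result 178 = p - 1 = -1 mod 179: 50 is a quadratic non-residue mod 179. As a residue in [0, p-1] the value is 178.
50^89 mod 179 = 178

178


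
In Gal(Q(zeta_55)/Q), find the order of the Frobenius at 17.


The Frobenius at p in Gal(Q(zeta_n)/Q) = (Z/nZ)* is the class of p, so its order is ord_55(17), the smallest k >= 1 with 17^k = 1 mod 55.
n = 55 = 5 * 11, phi(55) = 40; the order divides phi(n).
Divisors of 40: 1, 2, 4, 5, 8, 10, 20, 40
Repeated squaring mod 55: 17^1 = 17, 17^2 = 14, 17^4 = 31, 17^8 = 26, 17^16 = 16, 17^32 = 36
Test divisors in increasing order:
  k=1: 17^1 = 17 mod 55
  k=2: 17^2 = 14 mod 55
  k=4: 17^4 = 31 mod 55
  k=5: 17^5 = 31 * 17 = 32 mod 55
  k=8: 17^8 = 26 mod 55
  k=10: 17^10 = 26 * 14 = 34 mod 55
  k=20: 17^20 = 16 * 31 = 1 mod 55  <- first divisor giving 1
Order = 20

20


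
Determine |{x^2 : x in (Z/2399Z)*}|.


For prime p, the number of non-zero quadratic residues is (p-1)/2.
= (2399-1)/2
= 1199

1199


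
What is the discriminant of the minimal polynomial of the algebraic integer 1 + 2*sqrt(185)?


The element 1 + 2*sqrt(185) has minimal polynomial:
x^2 - 2*x - 739
Discriminant = (-2)^2 - 4*(-739)
= 4 + 2956
= 2960

2960


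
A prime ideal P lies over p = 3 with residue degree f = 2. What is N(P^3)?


N(P^a) = p^(a*f)
= 3^(3*2)
= 3^6
= 729

729


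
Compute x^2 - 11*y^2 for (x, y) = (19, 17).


x^2 - d*y^2
= 19^2 - 11*17^2
= 361 - 3179
= -2818

-2818


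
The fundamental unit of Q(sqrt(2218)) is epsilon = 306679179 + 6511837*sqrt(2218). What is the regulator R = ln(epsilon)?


epsilon = 306679179 + 6511837*sqrt(2218)
= 6.1336e+08
R = ln(6.1336e+08)
= 20.2345

20.2345


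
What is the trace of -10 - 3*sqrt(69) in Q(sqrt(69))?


Tr(a + b*sqrt(d)) = (a + b*sqrt(d)) + (a - b*sqrt(d)) = 2a
= 2 * (-10)
= -20

-20


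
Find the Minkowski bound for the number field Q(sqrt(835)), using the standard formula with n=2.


d = 835, d mod 4 = 3, so disc(K) = 4d = 3340; |disc(K)| = 3340
Real quadratic field, so n = 2, s = r2 = 0, r1 = 2
M = (n!/n^n) * (4/pi)^s * sqrt(|disc(K)|) = (2!/2^2) * (4/pi)^0 * sqrt(3340)
= 0.5 * 1.000000 * 57.792733
= 28.8964

28.8964


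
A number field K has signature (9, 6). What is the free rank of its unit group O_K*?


By Dirichlet's unit theorem:
rank = r1 + r2 - 1
= 9 + 6 - 1
= 14

14


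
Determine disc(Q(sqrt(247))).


For K = Q(sqrt(d)) with d squarefree: disc(K) = d if d = 1 mod 4, and disc(K) = 4d if d = 2 or 3 mod 4.
Here d = 247, and d mod 4 = 3.
d = 3 mod 4, not 1 (O_K = Z[sqrt(d)]), so disc(K) = 4d = 4 * (247) = 988

988


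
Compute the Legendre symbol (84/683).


p = 683 is prime, so compute (84/683) with the reciprocity algorithm (Jacobi-symbol steps: pull out 2s via (2/n), flip via reciprocity, reduce):
  pull out 2: (2/683) = -1  (since 683 mod 8 = 3)
  pull out 2: (2/683) = -1  (since 683 mod 8 = 3)
  reciprocity: (21/683) -> +(683/21)
  reduce: (11/21)
  reciprocity: (11/21) -> +(21/11)
  reduce: (10/11)
  pull out 2: (2/11) = -1  (since 11 mod 8 = 3)
  reciprocity: (5/11) -> +(11/5)
  reduce: (1/5)
  (1/5) = 1
Product of signs = -1
(84/683) = -1

-1


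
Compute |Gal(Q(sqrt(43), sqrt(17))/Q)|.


The 2 square roots of distinct primes are multiplicatively independent over Q,
so [K:Q] = 2^2 and Gal(K/Q) is isomorphic to (Z/2Z)^2.
|Gal| = 2^2 = 4

4


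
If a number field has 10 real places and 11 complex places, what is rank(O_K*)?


By Dirichlet's unit theorem:
rank = r1 + r2 - 1
= 10 + 11 - 1
= 20

20


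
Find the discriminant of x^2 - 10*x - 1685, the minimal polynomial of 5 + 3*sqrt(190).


The element 5 + 3*sqrt(190) has minimal polynomial:
x^2 - 10*x - 1685
Discriminant = (-10)^2 - 4*(-1685)
= 100 + 6740
= 6840

6840


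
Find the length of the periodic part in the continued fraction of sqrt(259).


Run the CF algorithm for sqrt(259).
a_0 = floor(sqrt(259)) = 16; set m_0=0, q_0=1.
Recurrence: m' = q*a - m,  q' = (d - m'^2)/q,  a' = floor((a_0 + m')/q').
  step 1: m=16, q=3, a=10
  step 2: m=14, q=21, a=1
  step 3: m=7, q=10, a=2
  step 4: m=13, q=9, a=3
  step 5: m=14, q=7, a=4
  step 6: m=14, q=9, a=3
  step 7: m=13, q=10, a=2
  step 8: m=7, q=21, a=1
  step 9: m=14, q=3, a=10
  step 10: m=16, q=1, a=32
a_10 = 2*a_0 = 32, so the period closes here.
sqrt(259) = [16; 10, 1, 2, 3, 4, 3, 2, 1, 10, 32]
Period length = 10

10


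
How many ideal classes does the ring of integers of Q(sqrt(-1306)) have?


K = Q(sqrt(-1306)). d mod 4 = 2, so D = disc(K) = 4d = -5224
h(K) equals the number of primitive reduced positive-definite forms (a, b, c) = a*x^2 + b*x*y + c*y^2 with b^2 - 4ac = D,
where reduced means |b| <= a <= c, with b >= 0 whenever |b| = a or a = c, and primitive means gcd(a, b, c) = 1.
Reduced forces 3a^2 <= |D| = 5224, so 1 <= a <= 41; b must have the parity of D, and c = (b^2 - D)/(4a) must be an integer >= a.
Enumerate a = 1..41, b in [-a, a]:
  a=1: (1, 0, 1306)  [1]
  a=2: (2, 0, 653)  [1]
  a=3..4: none
  a=5: (5, -4, 262), (5, 4, 262)  [2]
  a=6..9: none
  a=10: (10, -4, 131), (10, 4, 131)  [2]
  a=11: (11, -10, 121), (11, 10, 121)  [2]
  a=12..18: none
  a=19: (19, -18, 73), (19, 18, 73)  [2]
  a=20..21: none
  a=22: (22, -12, 61), (22, 12, 61)  [2]
  a=23..24: none
  a=25: (25, -24, 58), (25, 24, 58)  [2]
  a=26..28: none
  a=29: (29, -24, 50), (29, 24, 50)  [2]
  a=30..36: none
  a=37: (37, -20, 38), (37, 20, 38)  [2]
  a=38..41: none
Total reduced forms: 1 + 1 + 2 + 2 + 2 + 2 + 2 + 2 + 2 + 2 = 18
h = 18

18


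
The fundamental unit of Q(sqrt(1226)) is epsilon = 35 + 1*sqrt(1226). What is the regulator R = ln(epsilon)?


epsilon = 35 + 1*sqrt(1226)
= 70.0143
R = ln(70.0143)
= 4.2487

4.2487


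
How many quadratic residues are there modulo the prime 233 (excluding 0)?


For prime p, the number of non-zero quadratic residues is (p-1)/2.
= (233-1)/2
= 116

116


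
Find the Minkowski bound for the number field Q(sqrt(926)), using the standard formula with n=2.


d = 926, d mod 4 = 2, so disc(K) = 4d = 3704; |disc(K)| = 3704
Real quadratic field, so n = 2, s = r2 = 0, r1 = 2
M = (n!/n^n) * (4/pi)^s * sqrt(|disc(K)|) = (2!/2^2) * (4/pi)^0 * sqrt(3704)
= 0.5 * 1.000000 * 60.860496
= 30.4302

30.4302


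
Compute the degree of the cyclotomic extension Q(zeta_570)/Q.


The degree equals Euler's totient phi(570).
570 = 2 * 3 * 5 * 19
phi(570) = 144

144


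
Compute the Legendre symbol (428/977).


p = 977 is prime, so compute (428/977) with the reciprocity algorithm (Jacobi-symbol steps: pull out 2s via (2/n), flip via reciprocity, reduce):
  pull out 2: (2/977) = +1  (since 977 mod 8 = 1)
  pull out 2: (2/977) = +1  (since 977 mod 8 = 1)
  reciprocity: (107/977) -> +(977/107)
  reduce: (14/107)
  pull out 2: (2/107) = -1  (since 107 mod 8 = 3)
  reciprocity: (7/107) -> -(107/7)
  reduce: (2/7)
  pull out 2: (2/7) = +1  (since 7 mod 8 = 7)
  (1/7) = 1
Product of signs = 1
(428/977) = 1

1


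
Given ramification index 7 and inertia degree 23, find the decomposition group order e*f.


|D_P| = e * f
= 7 * 23
= 161

161


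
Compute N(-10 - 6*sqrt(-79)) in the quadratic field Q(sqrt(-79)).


N(a + b*sqrt(d)) = a^2 - d*b^2
= (-10)^2 - (-79)*(-6)^2
= 100 + 2844
= 2944

2944


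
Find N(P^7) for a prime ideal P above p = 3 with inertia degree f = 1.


N(P^a) = p^(a*f)
= 3^(7*1)
= 3^7
= 2187

2187


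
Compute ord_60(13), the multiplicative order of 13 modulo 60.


We want ord_60(13), the smallest k >= 1 with 13^k = 1 mod 60.
n = 60 = 2^2 * 3 * 5, phi(60) = 16; the order divides phi(n).
Divisors of 16: 1, 2, 4, 8, 16
Repeated squaring mod 60: 13^1 = 13, 13^2 = 49, 13^4 = 1, 13^8 = 1, 13^16 = 1
Test divisors in increasing order:
  k=1: 13^1 = 13 mod 60
  k=2: 13^2 = 49 mod 60
  k=4: 13^4 = 1 mod 60  <- first divisor giving 1
Order = 4

4


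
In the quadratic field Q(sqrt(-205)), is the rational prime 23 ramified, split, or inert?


K = Q(sqrt(-205)). Since d mod 4 = 3, disc(K) = -820.
Check p | disc: -820 mod 23 = 8.
p does not divide disc. Compute Legendre symbol (d/p):
2^((23-1)/2) mod 23 = 1
(d/p) = 1, so p splits: (p) = P*P' with e=1, f=1, g=2.
Therefore p is split.

split


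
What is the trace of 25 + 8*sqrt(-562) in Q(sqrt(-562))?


Tr(a + b*sqrt(d)) = (a + b*sqrt(d)) + (a - b*sqrt(d)) = 2a
= 2 * (25)
= 50

50


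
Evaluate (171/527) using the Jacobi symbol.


Compute (171/527) via quadratic reciprocity:
  reciprocity: (171/527) -> -(527/171)
  reduce: (14/171)
  pull out 2: (2/171) = -1  (since 171 mod 8 = 3)
  reciprocity: (7/171) -> -(171/7)
  reduce: (3/7)
  reciprocity: (3/7) -> -(7/3)
  reduce: (1/3)
  (1/3) = 1
Product of signs = 1

1


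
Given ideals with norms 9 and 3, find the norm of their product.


N(IJ) = N(I) * N(J)
= 9 * 3
= 27

27


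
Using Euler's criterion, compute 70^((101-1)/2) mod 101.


p = 101 is prime and the exponent is (p-1)/2 = 50, so by Euler's criterion 70^50 = (70/101) = +1 or -1 mod 101.
Compute by square-and-multiply:
  50 = 32 + 16 + 2 (binary 110010)
  Repeated squaring mod 101: 70^1 = 70, 70^2 = 52, 70^4 = 78, 70^8 = 24, 70^16 = 71, 70^32 = 92
  70^50 = 70^32 * 70^16 * 70^2 = 92 * 71 * 52 mod 101
    92 * 71 = 6532 = 68 mod 101
    68 * 52 = 3536 = 1 mod 101
  70^50 = 1 mod 101
Result 1: 70 is a quadratic residue mod 101.
70^50 mod 101 = 1

1


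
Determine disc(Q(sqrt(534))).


For K = Q(sqrt(d)) with d squarefree: disc(K) = d if d = 1 mod 4, and disc(K) = 4d if d = 2 or 3 mod 4.
Here d = 534, and d mod 4 = 2.
d = 2 mod 4, not 1 (O_K = Z[sqrt(d)]), so disc(K) = 4d = 4 * (534) = 2136

2136


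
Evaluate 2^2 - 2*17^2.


x^2 - d*y^2
= 2^2 - 2*17^2
= 4 - 578
= -574

-574


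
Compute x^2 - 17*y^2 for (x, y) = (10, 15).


x^2 - d*y^2
= 10^2 - 17*15^2
= 100 - 3825
= -3725

-3725


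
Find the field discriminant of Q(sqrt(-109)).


For K = Q(sqrt(d)) with d squarefree: disc(K) = d if d = 1 mod 4, and disc(K) = 4d if d = 2 or 3 mod 4.
Here d = -109, and d mod 4 = 3.
d = 3 mod 4, not 1 (O_K = Z[sqrt(d)]), so disc(K) = 4d = 4 * (-109) = -436

-436


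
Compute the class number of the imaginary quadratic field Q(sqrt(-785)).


K = Q(sqrt(-785)). d mod 4 = 3, so D = disc(K) = 4d = -3140
h(K) equals the number of primitive reduced positive-definite forms (a, b, c) = a*x^2 + b*x*y + c*y^2 with b^2 - 4ac = D,
where reduced means |b| <= a <= c, with b >= 0 whenever |b| = a or a = c, and primitive means gcd(a, b, c) = 1.
Reduced forces 3a^2 <= |D| = 3140, so 1 <= a <= 32; b must have the parity of D, and c = (b^2 - D)/(4a) must be an integer >= a.
Enumerate a = 1..32, b in [-a, a]:
  a=1: (1, 0, 785)  [1]
  a=2: (2, 2, 393)  [1]
  a=3: (3, -2, 262), (3, 2, 262)  [2]
  a=4: none
  a=5: (5, 0, 157)  [1]
  a=6: (6, -2, 131), (6, 2, 131)  [2]
  a=7..8: none
  a=9: (9, -8, 89), (9, 8, 89)  [2]
  a=10: (10, 10, 81)  [1]
  a=11..14: none
  a=15: (15, -10, 54), (15, 10, 54)  [2]
  a=16..17: none
  a=18: (18, -10, 45), (18, 10, 45)  [2]
  a=19..26: none
  a=27: (27, -10, 30), (27, 10, 30)  [2]
  a=28..32: none
Total reduced forms: 1 + 1 + 2 + 1 + 2 + 2 + 1 + 2 + 2 + 2 = 16
h = 16

16
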